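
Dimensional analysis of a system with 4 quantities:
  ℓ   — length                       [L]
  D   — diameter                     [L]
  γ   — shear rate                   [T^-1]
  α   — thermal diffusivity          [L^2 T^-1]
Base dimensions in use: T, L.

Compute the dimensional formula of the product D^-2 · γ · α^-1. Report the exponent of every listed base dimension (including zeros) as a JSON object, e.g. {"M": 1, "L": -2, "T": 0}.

Exponent matrix [T,L] × [ℓ,D,γ,α]:
  T: [ 0  0 -1 -1]
  L: [ 1  1  0  2]
  [T]: (-2)·0+(1)·-1+(-1)·-1 = 0
  [L]: (-2)·1+(1)·0+(-1)·2 = -4
⇒ L^-4

{"T": 0, "L": -4}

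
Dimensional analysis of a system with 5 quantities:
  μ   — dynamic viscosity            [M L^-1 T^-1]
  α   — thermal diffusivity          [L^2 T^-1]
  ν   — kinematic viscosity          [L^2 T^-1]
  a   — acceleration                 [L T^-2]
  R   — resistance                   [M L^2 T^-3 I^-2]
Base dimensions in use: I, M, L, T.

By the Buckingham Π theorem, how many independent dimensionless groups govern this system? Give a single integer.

1

Dimensional matrix (I×M×L×T by μ×α×ν×a×R):
  I: [ 0  0  0  0 -2]
  M: [ 1  0  0  0  1]
  L: [-1  2  2  1  2]
  T: [-1 -1 -1 -2 -3]
Row reduction gives pivot columns μ,α,a,R; rank = 4
5 vars − rank 4 = 1 Π group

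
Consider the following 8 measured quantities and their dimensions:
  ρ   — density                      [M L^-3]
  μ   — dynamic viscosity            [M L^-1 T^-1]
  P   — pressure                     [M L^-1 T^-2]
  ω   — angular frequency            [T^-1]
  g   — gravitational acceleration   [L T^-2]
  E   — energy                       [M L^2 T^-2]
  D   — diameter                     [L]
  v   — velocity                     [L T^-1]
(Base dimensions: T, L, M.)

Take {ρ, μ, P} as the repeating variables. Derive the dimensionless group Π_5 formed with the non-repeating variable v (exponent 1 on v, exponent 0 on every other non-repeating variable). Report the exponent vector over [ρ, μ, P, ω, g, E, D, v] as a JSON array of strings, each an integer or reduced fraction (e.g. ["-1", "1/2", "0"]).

Dimensional matrix (T×L×M by ρ×μ×P×ω×g×E×D×v):
  T: [ 0 -1 -2 -1 -2 -2  0 -1]
  L: [-3 -1 -1  0  1  2  1  1]
  M: [ 1  1  1  0  0  1  0  0]
RREF → pivots at {ρ,μ,P} ⇒ r = 3
Pivot set = {ρ,μ,P}, free = {ω,g,E,D,v}
RREF:
  r0: [   1    0    0    0 -1/2 -3/2 -1/2 -1/2]
  r1: [   0    1    0   -1   -1    3    1    0]
  r2: [   0    0    1    1  3/2 -1/2 -1/2  1/2]
Fix exponent of v at 1, ω at 0, g at 0, E at 0, D at 0; solve each RREF row for its pivot's exponent:
  r0: exp(ρ) + (-1/2)·1 = 0 ⇒ exp(ρ) = 1/2
  r1: exp(μ) + (0)·1 = 0 ⇒ exp(μ) = 0
  r2: exp(P) + (1/2)·1 = 0 ⇒ exp(P) = -1/2
Π_5 = ρ^(1/2) · P^(-1/2) · v

["1/2", "0", "-1/2", "0", "0", "0", "0", "1"]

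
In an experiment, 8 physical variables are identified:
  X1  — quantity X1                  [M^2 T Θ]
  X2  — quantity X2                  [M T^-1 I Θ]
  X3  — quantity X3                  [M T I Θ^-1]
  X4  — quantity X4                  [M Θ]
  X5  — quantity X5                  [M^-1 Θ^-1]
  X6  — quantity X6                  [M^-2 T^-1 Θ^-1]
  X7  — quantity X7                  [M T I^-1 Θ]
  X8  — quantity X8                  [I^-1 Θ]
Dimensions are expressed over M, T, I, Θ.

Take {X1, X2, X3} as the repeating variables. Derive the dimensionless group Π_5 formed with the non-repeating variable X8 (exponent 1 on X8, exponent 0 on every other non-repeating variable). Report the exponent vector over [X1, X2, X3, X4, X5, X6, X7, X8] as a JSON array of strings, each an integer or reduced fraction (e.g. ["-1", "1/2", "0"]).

["-1/2", "1/4", "3/4", "0", "0", "0", "0", "1"]

Dimensional matrix (M×T×I×Θ by X1×X2×X3×X4×X5×X6×X7×X8):
  M: [ 2  1  1  1 -1 -2  1  0]
  T: [ 1 -1  1  0  0 -1  1  0]
  I: [ 0  1  1  0  0  0 -1 -1]
  Θ: [ 1  1 -1  1 -1 -1  1  1]
RREF → pivots at {X1,X2,X3} ⇒ r = 3
Repeat: X1,X2,X3; free: X4,X5,X6,X7,X8
RREF:
  r0: [   1    0    0  1/2 -1/2   -1    1  1/2]
  r1: [   0    1    0  1/4 -1/4    0 -1/2 -1/4]
  r2: [   0    0    1 -1/4  1/4    0 -1/2 -3/4]
  r3: [   0    0    0    0    0    0    0    0]
Fix exponent of X8 at 1, X4 at 0, X5 at 0, X6 at 0, X7 at 0; solve each RREF row for its pivot's exponent:
  r0: exp(X1) + (1/2)·1 = 0 ⇒ exp(X1) = -1/2
  r1: exp(X2) + (-1/4)·1 = 0 ⇒ exp(X2) = 1/4
  r2: exp(X3) + (-3/4)·1 = 0 ⇒ exp(X3) = 3/4
Π_5 = X1^(-1/2) · X2^(1/4) · X3^(3/4) · X8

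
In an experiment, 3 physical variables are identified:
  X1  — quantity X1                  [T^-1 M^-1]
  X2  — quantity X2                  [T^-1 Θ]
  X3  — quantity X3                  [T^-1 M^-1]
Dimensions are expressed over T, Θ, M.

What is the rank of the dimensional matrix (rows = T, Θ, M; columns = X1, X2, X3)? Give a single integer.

Exponent matrix [T,Θ,M] × [X1,X2,X3]:
  T: [-1 -1 -1]
  Θ: [ 0  1  0]
  M: [-1  0 -1]
Echelon form has 2 nonzero rows (pivots: X1,X2)

2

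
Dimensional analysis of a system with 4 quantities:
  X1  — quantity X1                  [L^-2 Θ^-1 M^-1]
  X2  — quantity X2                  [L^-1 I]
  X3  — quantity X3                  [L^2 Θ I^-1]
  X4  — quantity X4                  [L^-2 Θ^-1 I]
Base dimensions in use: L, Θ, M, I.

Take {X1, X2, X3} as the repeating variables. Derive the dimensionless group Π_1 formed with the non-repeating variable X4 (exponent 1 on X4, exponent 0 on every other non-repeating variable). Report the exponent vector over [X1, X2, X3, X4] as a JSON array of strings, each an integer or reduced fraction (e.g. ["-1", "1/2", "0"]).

Write exponents as rows L,Θ,M,I / cols X1,X2,X3,X4:
  L: [-2 -1  2 -2]
  Θ: [-1  0  1 -1]
  M: [-1  0  0  0]
  I: [ 0  1 -1  1]
Echelon form has 3 nonzero rows (pivots: X1,X2,X3)
Pivot set = {X1,X2,X3}, free = {X4}
RREF:
  r0: [   1    0    0    0]
  r1: [   0    1    0    0]
  r2: [   0    0    1   -1]
  r3: [   0    0    0    0]
Fix exponent of X4 at 1; solve each RREF row for its pivot's exponent:
  r0: exp(X1) + (0)·1 = 0 ⇒ exp(X1) = 0
  r1: exp(X2) + (0)·1 = 0 ⇒ exp(X2) = 0
  r2: exp(X3) + (-1)·1 = 0 ⇒ exp(X3) = 1
Π_1 = X3 · X4

["0", "0", "1", "1"]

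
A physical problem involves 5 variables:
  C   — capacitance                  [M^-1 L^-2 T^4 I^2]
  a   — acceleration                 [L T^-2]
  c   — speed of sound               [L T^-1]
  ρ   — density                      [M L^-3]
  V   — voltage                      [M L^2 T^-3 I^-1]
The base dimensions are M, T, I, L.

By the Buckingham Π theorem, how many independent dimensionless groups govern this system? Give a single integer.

1

Exponent matrix [M,T,I,L] × [C,a,c,ρ,V]:
  M: [-1  0  0  1  1]
  T: [ 4 -2 -1  0 -3]
  I: [ 2  0  0  0 -1]
  L: [-2  1  1 -3  2]
RREF → pivots at {C,a,c,ρ} ⇒ r = 4
n=5, r=4 ⇒ 1 dimensionless group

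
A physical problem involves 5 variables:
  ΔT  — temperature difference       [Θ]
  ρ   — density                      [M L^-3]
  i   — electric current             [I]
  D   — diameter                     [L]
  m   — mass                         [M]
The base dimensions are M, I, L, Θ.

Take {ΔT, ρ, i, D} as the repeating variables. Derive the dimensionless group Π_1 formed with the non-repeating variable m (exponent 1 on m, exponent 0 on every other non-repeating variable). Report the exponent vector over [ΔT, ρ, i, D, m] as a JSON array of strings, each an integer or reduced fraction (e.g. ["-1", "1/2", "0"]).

Write exponents as rows M,I,L,Θ / cols ΔT,ρ,i,D,m:
  M: [ 0  1  0  0  1]
  I: [ 0  0  1  0  0]
  L: [ 0 -3  0  1  0]
  Θ: [ 1  0  0  0  0]
RREF → pivots at {ΔT,ρ,i,D} ⇒ r = 4
Repeat: ΔT,ρ,i,D; free: m
RREF:
  r0: [   1    0    0    0    0]
  r1: [   0    1    0    0    1]
  r2: [   0    0    1    0    0]
  r3: [   0    0    0    1    3]
Fix exponent of m at 1; solve each RREF row for its pivot's exponent:
  r0: exp(ΔT) + (0)·1 = 0 ⇒ exp(ΔT) = 0
  r1: exp(ρ) + (1)·1 = 0 ⇒ exp(ρ) = -1
  r2: exp(i) + (0)·1 = 0 ⇒ exp(i) = 0
  r3: exp(D) + (3)·1 = 0 ⇒ exp(D) = -3
Π_1 = ρ^-1 · D^-3 · m

["0", "-1", "0", "-3", "1"]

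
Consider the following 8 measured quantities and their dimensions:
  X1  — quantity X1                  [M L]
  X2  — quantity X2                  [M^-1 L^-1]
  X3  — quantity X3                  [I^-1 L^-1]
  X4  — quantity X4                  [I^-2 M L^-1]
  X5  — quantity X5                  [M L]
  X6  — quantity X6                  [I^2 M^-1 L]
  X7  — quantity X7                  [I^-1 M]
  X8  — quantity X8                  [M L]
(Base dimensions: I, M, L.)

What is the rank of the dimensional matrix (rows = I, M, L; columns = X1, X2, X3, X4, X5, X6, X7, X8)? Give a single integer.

Dimensional matrix (I×M×L by X1×X2×X3×X4×X5×X6×X7×X8):
  I: [ 0  0 -1 -2  0  2 -1  0]
  M: [ 1 -1  0  1  1 -1  1  1]
  L: [ 1 -1 -1 -1  1  1  0  1]
Row reduction gives pivot columns X1,X3; rank = 2

2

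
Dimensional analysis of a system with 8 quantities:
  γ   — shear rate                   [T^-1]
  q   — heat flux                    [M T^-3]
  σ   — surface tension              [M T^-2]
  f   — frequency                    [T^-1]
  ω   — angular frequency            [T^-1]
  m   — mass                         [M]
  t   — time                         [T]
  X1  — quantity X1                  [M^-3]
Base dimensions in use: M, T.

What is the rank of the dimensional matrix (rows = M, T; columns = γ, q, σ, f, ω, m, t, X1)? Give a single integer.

2

Write exponents as rows M,T / cols γ,q,σ,f,ω,m,t,X1:
  M: [ 0  1  1  0  0  1  0 -3]
  T: [-1 -3 -2 -1 -1  0  1  0]
Echelon form has 2 nonzero rows (pivots: γ,q)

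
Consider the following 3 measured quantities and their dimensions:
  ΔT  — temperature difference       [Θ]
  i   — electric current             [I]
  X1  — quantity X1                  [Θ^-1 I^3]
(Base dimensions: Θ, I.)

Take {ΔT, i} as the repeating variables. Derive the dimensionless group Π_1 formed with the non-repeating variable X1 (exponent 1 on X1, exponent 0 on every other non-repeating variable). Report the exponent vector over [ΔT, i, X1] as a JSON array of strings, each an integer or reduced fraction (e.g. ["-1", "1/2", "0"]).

Write exponents as rows Θ,I / cols ΔT,i,X1:
  Θ: [ 1  0 -1]
  I: [ 0  1  3]
Echelon form has 2 nonzero rows (pivots: ΔT,i)
Pivot set = {ΔT,i}, free = {X1}
RREF:
  r0: [   1    0   -1]
  r1: [   0    1    3]
Fix exponent of X1 at 1; solve each RREF row for its pivot's exponent:
  r0: exp(ΔT) + (-1)·1 = 0 ⇒ exp(ΔT) = 1
  r1: exp(i) + (3)·1 = 0 ⇒ exp(i) = -3
Π_1 = ΔT · i^-3 · X1

["1", "-3", "1"]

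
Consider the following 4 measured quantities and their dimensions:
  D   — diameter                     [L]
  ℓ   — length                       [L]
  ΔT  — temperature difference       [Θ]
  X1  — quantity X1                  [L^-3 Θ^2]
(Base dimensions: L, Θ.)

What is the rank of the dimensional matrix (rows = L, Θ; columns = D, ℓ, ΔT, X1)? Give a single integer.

Exponent matrix [L,Θ] × [D,ℓ,ΔT,X1]:
  L: [ 1  1  0 -3]
  Θ: [ 0  0  1  2]
RREF → pivots at {D,ΔT} ⇒ r = 2

2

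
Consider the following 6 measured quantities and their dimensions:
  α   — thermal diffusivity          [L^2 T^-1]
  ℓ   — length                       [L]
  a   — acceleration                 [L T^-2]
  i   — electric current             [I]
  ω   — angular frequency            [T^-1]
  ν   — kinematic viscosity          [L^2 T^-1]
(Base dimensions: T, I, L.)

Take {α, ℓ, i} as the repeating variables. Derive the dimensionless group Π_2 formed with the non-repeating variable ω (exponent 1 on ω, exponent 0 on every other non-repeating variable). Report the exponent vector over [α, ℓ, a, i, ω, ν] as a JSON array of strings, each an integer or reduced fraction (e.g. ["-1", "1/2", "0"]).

["-1", "2", "0", "0", "1", "0"]

Exponent matrix [T,I,L] × [α,ℓ,a,i,ω,ν]:
  T: [-1  0 -2  0 -1 -1]
  I: [ 0  0  0  1  0  0]
  L: [ 2  1  1  0  0  2]
RREF → pivots at {α,ℓ,i} ⇒ r = 3
Repeat: α,ℓ,i; free: a,ω,ν
RREF:
  r0: [   1    0    2    0    1    1]
  r1: [   0    1   -3    0   -2    0]
  r2: [   0    0    0    1    0    0]
Fix exponent of ω at 1, a at 0, ν at 0; solve each RREF row for its pivot's exponent:
  r0: exp(α) + (1)·1 = 0 ⇒ exp(α) = -1
  r1: exp(ℓ) + (-2)·1 = 0 ⇒ exp(ℓ) = 2
  r2: exp(i) + (0)·1 = 0 ⇒ exp(i) = 0
Π_2 = α^-1 · ℓ^2 · ω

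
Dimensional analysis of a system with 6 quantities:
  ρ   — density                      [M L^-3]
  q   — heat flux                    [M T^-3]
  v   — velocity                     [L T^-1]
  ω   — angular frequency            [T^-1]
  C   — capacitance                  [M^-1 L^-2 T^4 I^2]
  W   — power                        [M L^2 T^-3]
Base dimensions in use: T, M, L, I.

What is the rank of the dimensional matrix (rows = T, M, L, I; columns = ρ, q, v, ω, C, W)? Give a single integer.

Exponent matrix [T,M,L,I] × [ρ,q,v,ω,C,W]:
  T: [ 0 -3 -1 -1  4 -3]
  M: [ 1  1  0  0 -1  1]
  L: [-3  0  1  0 -2  2]
  I: [ 0  0  0  0  2  0]
Echelon form has 4 nonzero rows (pivots: ρ,q,ω,C)

4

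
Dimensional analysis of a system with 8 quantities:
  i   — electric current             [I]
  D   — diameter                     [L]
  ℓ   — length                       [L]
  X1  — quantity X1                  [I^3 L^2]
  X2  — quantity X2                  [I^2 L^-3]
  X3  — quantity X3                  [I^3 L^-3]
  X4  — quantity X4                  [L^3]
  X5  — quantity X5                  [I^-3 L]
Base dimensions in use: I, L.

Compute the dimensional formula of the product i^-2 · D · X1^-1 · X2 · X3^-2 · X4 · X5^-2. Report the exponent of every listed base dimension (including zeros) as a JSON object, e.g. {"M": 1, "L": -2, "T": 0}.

{"I": -3, "L": 3}

Write exponents as rows I,L / cols i,D,ℓ,X1,X2,X3,X4,X5:
  I: [ 1  0  0  3  2  3  0 -3]
  L: [ 0  1  1  2 -3 -3  3  1]
  [I]: (-2)·1+(1)·0+(-1)·3+(1)·2+(-2)·3+(1)·0+(-2)·-3 = -3
  [L]: (-2)·0+(1)·1+(-1)·2+(1)·-3+(-2)·-3+(1)·3+(-2)·1 = 3
⇒ I^-3 L^3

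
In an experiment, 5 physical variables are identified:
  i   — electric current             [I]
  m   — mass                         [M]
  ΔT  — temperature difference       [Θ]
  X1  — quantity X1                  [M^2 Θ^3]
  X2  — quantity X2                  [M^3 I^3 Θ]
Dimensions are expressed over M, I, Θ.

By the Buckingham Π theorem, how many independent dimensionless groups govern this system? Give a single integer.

Dimensional matrix (M×I×Θ by i×m×ΔT×X1×X2):
  M: [ 0  1  0  2  3]
  I: [ 1  0  0  0  3]
  Θ: [ 0  0  1  3  1]
RREF → pivots at {i,m,ΔT} ⇒ r = 3
Π count = n − r = 5 − 3 = 2

2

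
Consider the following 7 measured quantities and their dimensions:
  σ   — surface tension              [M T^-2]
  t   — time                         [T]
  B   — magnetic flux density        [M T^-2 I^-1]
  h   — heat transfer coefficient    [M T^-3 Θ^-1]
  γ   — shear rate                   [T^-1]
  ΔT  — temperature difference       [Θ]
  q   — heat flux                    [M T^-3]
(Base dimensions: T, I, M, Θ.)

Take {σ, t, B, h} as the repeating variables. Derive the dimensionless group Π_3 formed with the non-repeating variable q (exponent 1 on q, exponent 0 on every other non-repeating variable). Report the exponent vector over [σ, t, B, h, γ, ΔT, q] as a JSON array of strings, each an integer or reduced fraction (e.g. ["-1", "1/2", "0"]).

["-1", "1", "0", "0", "0", "0", "1"]

Dimensional matrix (T×I×M×Θ by σ×t×B×h×γ×ΔT×q):
  T: [-2  1 -2 -3 -1  0 -3]
  I: [ 0  0 -1  0  0  0  0]
  M: [ 1  0  1  1  0  0  1]
  Θ: [ 0  0  0 -1  0  1  0]
RREF → pivots at {σ,t,B,h} ⇒ r = 4
Pivot set = {σ,t,B,h}, free = {γ,ΔT,q}
RREF:
  r0: [   1    0    0    0    0    1    1]
  r1: [   0    1    0    0   -1   -1   -1]
  r2: [   0    0    1    0    0    0    0]
  r3: [   0    0    0    1    0   -1    0]
Fix exponent of q at 1, γ at 0, ΔT at 0; solve each RREF row for its pivot's exponent:
  r0: exp(σ) + (1)·1 = 0 ⇒ exp(σ) = -1
  r1: exp(t) + (-1)·1 = 0 ⇒ exp(t) = 1
  r2: exp(B) + (0)·1 = 0 ⇒ exp(B) = 0
  r3: exp(h) + (0)·1 = 0 ⇒ exp(h) = 0
Π_3 = σ^-1 · t · q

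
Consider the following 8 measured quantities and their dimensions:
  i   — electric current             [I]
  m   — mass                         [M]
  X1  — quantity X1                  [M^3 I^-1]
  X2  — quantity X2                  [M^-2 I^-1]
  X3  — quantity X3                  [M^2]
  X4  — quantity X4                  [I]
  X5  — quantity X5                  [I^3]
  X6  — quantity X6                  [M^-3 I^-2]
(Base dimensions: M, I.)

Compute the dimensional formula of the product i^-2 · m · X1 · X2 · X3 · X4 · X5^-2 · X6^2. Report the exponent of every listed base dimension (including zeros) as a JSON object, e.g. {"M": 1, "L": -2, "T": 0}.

{"M": -2, "I": -13}

Exponent matrix [M,I] × [i,m,X1,X2,X3,X4,X5,X6]:
  M: [ 0  1  3 -2  2  0  0 -3]
  I: [ 1  0 -1 -1  0  1  3 -2]
  [M]: (-2)·0+(1)·1+(1)·3+(1)·-2+(1)·2+(1)·0+(-2)·0+(2)·-3 = -2
  [I]: (-2)·1+(1)·0+(1)·-1+(1)·-1+(1)·0+(1)·1+(-2)·3+(2)·-2 = -13
⇒ M^-2 I^-13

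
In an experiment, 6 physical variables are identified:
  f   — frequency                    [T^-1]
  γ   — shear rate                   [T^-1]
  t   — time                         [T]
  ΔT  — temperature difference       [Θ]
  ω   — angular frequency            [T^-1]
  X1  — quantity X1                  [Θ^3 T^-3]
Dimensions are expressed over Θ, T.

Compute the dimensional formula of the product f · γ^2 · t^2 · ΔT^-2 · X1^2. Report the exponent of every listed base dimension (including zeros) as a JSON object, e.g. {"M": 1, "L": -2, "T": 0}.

{"Θ": 4, "T": -7}

Exponent matrix [Θ,T] × [f,γ,t,ΔT,ω,X1]:
  Θ: [ 0  0  0  1  0  3]
  T: [-1 -1  1  0 -1 -3]
  [Θ]: (1)·0+(2)·0+(2)·0+(-2)·1+(2)·3 = 4
  [T]: (1)·-1+(2)·-1+(2)·1+(-2)·0+(2)·-3 = -7
⇒ Θ^4 T^-7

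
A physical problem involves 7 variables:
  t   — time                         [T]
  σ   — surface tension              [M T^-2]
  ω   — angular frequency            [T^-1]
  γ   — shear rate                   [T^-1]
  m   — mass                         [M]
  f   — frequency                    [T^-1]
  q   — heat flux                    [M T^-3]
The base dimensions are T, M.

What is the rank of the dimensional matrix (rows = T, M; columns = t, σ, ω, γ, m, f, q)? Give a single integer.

2

Dimensional matrix (T×M by t×σ×ω×γ×m×f×q):
  T: [ 1 -2 -1 -1  0 -1 -3]
  M: [ 0  1  0  0  1  0  1]
Echelon form has 2 nonzero rows (pivots: t,σ)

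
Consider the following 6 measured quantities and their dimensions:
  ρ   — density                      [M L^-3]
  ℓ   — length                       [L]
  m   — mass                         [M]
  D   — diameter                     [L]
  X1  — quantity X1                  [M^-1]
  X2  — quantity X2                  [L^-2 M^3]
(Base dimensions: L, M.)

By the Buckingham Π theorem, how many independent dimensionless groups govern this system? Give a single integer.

4

Dimensional matrix (L×M by ρ×ℓ×m×D×X1×X2):
  L: [-3  1  0  1  0 -2]
  M: [ 1  0  1  0 -1  3]
RREF → pivots at {ρ,ℓ} ⇒ r = 2
n=6, r=2 ⇒ 4 dimensionless groups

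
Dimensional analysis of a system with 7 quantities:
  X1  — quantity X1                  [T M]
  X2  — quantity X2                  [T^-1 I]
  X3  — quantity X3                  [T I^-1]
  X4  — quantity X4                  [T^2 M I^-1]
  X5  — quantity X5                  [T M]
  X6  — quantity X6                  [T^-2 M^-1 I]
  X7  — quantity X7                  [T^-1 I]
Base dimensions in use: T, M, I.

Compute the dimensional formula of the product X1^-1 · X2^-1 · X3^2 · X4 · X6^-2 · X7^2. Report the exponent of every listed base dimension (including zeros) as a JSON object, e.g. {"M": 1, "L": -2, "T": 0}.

Exponent matrix [T,M,I] × [X1,X2,X3,X4,X5,X6,X7]:
  T: [ 1 -1  1  2  1 -2 -1]
  M: [ 1  0  0  1  1 -1  0]
  I: [ 0  1 -1 -1  0  1  1]
  [T]: (-1)·1+(-1)·-1+(2)·1+(1)·2+(-2)·-2+(2)·-1 = 6
  [M]: (-1)·1+(-1)·0+(2)·0+(1)·1+(-2)·-1+(2)·0 = 2
  [I]: (-1)·0+(-1)·1+(2)·-1+(1)·-1+(-2)·1+(2)·1 = -4
⇒ T^6 M^2 I^-4

{"T": 6, "M": 2, "I": -4}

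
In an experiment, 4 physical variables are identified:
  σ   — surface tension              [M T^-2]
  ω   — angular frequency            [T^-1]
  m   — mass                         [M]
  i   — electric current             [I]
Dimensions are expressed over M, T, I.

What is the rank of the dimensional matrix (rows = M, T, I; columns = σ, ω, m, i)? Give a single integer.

Write exponents as rows M,T,I / cols σ,ω,m,i:
  M: [ 1  0  1  0]
  T: [-2 -1  0  0]
  I: [ 0  0  0  1]
RREF → pivots at {σ,ω,i} ⇒ r = 3

3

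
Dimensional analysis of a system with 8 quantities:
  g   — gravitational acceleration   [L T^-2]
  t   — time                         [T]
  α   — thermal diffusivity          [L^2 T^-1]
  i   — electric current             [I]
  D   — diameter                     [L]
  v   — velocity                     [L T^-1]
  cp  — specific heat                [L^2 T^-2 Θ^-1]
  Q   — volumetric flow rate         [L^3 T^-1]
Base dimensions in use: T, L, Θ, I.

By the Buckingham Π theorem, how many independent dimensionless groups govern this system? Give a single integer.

4

Dimensional matrix (T×L×Θ×I by g×t×α×i×D×v×cp×Q):
  T: [-2  1 -1  0  0 -1 -2 -1]
  L: [ 1  0  2  0  1  1  2  3]
  Θ: [ 0  0  0  0  0  0 -1  0]
  I: [ 0  0  0  1  0  0  0  0]
Echelon form has 4 nonzero rows (pivots: g,t,i,cp)
n=8, r=4 ⇒ 4 dimensionless groups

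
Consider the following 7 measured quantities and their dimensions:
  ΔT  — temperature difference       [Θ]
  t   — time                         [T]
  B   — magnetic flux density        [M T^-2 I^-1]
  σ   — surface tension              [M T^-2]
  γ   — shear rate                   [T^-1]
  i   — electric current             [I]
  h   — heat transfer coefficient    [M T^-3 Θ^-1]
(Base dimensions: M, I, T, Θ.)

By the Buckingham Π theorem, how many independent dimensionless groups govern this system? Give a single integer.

Dimensional matrix (M×I×T×Θ by ΔT×t×B×σ×γ×i×h):
  M: [ 0  0  1  1  0  0  1]
  I: [ 0  0 -1  0  0  1  0]
  T: [ 0  1 -2 -2 -1  0 -3]
  Θ: [ 1  0  0  0  0  0 -1]
Row reduction gives pivot columns ΔT,t,B,σ; rank = 4
n=7, r=4 ⇒ 3 dimensionless groups

3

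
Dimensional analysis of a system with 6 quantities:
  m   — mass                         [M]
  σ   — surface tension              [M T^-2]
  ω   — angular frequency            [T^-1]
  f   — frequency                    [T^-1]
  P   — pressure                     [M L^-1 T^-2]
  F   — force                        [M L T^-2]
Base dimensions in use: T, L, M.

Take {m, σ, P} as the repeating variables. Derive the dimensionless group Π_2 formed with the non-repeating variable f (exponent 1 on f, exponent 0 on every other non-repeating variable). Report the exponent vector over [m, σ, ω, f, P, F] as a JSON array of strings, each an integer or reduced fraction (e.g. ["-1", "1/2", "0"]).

["1/2", "-1/2", "0", "1", "0", "0"]

Dimensional matrix (T×L×M by m×σ×ω×f×P×F):
  T: [ 0 -2 -1 -1 -2 -2]
  L: [ 0  0  0  0 -1  1]
  M: [ 1  1  0  0  1  1]
RREF → pivots at {m,σ,P} ⇒ r = 3
Repeat: m,σ,P; free: ω,f,F
RREF:
  r0: [   1    0 -1/2 -1/2    0    0]
  r1: [   0    1  1/2  1/2    0    2]
  r2: [   0    0    0    0    1   -1]
Fix exponent of f at 1, ω at 0, F at 0; solve each RREF row for its pivot's exponent:
  r0: exp(m) + (-1/2)·1 = 0 ⇒ exp(m) = 1/2
  r1: exp(σ) + (1/2)·1 = 0 ⇒ exp(σ) = -1/2
  r2: exp(P) + (0)·1 = 0 ⇒ exp(P) = 0
Π_2 = m^(1/2) · σ^(-1/2) · f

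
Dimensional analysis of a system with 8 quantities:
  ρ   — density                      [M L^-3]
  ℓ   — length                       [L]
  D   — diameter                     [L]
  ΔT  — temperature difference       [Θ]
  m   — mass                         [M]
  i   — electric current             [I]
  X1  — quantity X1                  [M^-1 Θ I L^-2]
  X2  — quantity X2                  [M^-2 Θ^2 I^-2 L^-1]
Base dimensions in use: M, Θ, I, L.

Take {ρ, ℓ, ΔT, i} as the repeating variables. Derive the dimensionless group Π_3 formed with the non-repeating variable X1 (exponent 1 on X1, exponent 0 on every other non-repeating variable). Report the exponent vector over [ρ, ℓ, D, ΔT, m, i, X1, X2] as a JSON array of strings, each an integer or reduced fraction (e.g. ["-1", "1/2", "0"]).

["1", "5", "0", "-1", "0", "-1", "1", "0"]

Write exponents as rows M,Θ,I,L / cols ρ,ℓ,D,ΔT,m,i,X1,X2:
  M: [ 1  0  0  0  1  0 -1 -2]
  Θ: [ 0  0  0  1  0  0  1  2]
  I: [ 0  0  0  0  0  1  1 -2]
  L: [-3  1  1  0  0  0 -2 -1]
Row reduction gives pivot columns ρ,ℓ,ΔT,i; rank = 4
Repeat: ρ,ℓ,ΔT,i; free: D,m,X1,X2
RREF:
  r0: [   1    0    0    0    1    0   -1   -2]
  r1: [   0    1    1    0    3    0   -5   -7]
  r2: [   0    0    0    1    0    0    1    2]
  r3: [   0    0    0    0    0    1    1   -2]
Fix exponent of X1 at 1, D at 0, m at 0, X2 at 0; solve each RREF row for its pivot's exponent:
  r0: exp(ρ) + (-1)·1 = 0 ⇒ exp(ρ) = 1
  r1: exp(ℓ) + (-5)·1 = 0 ⇒ exp(ℓ) = 5
  r2: exp(ΔT) + (1)·1 = 0 ⇒ exp(ΔT) = -1
  r3: exp(i) + (1)·1 = 0 ⇒ exp(i) = -1
Π_3 = ρ · ℓ^5 · ΔT^-1 · i^-1 · X1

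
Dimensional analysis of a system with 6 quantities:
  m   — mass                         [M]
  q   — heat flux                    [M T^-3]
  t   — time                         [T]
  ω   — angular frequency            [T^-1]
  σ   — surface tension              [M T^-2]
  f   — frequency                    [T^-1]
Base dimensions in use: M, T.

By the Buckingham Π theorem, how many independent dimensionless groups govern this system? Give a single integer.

Exponent matrix [M,T] × [m,q,t,ω,σ,f]:
  M: [ 1  1  0  0  1  0]
  T: [ 0 -3  1 -1 -2 -1]
Echelon form has 2 nonzero rows (pivots: m,q)
n=6, r=2 ⇒ 4 dimensionless groups

4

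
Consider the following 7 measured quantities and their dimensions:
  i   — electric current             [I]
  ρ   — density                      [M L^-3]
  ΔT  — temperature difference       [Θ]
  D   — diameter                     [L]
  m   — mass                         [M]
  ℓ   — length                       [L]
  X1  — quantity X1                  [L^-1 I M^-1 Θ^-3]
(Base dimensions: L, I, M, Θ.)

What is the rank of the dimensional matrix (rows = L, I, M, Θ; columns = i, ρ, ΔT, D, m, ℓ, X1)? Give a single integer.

4

Exponent matrix [L,I,M,Θ] × [i,ρ,ΔT,D,m,ℓ,X1]:
  L: [ 0 -3  0  1  0  1 -1]
  I: [ 1  0  0  0  0  0  1]
  M: [ 0  1  0  0  1  0 -1]
  Θ: [ 0  0  1  0  0  0 -3]
Row reduction gives pivot columns i,ρ,ΔT,D; rank = 4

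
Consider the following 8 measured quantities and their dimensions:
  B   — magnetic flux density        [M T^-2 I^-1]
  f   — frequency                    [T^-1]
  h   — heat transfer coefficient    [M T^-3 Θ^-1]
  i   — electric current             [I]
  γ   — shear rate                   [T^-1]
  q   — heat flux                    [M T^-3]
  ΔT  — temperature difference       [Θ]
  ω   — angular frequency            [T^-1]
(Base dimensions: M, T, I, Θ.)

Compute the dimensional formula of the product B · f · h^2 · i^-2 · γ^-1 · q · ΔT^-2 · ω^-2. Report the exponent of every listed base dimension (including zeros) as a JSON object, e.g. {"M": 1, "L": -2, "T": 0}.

{"M": 4, "T": -9, "I": -3, "Θ": -4}

Write exponents as rows M,T,I,Θ / cols B,f,h,i,γ,q,ΔT,ω:
  M: [ 1  0  1  0  0  1  0  0]
  T: [-2 -1 -3  0 -1 -3  0 -1]
  I: [-1  0  0  1  0  0  0  0]
  Θ: [ 0  0 -1  0  0  0  1  0]
  [M]: (1)·1+(1)·0+(2)·1+(-2)·0+(-1)·0+(1)·1+(-2)·0+(-2)·0 = 4
  [T]: (1)·-2+(1)·-1+(2)·-3+(-2)·0+(-1)·-1+(1)·-3+(-2)·0+(-2)·-1 = -9
  [I]: (1)·-1+(1)·0+(2)·0+(-2)·1+(-1)·0+(1)·0+(-2)·0+(-2)·0 = -3
  [Θ]: (1)·0+(1)·0+(2)·-1+(-2)·0+(-1)·0+(1)·0+(-2)·1+(-2)·0 = -4
⇒ M^4 T^-9 I^-3 Θ^-4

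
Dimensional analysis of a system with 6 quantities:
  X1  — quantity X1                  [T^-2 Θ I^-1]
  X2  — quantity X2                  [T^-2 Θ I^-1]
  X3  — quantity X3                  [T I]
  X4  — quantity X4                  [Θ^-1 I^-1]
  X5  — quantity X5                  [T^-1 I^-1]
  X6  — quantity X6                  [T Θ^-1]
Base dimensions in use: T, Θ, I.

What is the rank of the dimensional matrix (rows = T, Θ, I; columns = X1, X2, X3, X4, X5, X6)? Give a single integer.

Exponent matrix [T,Θ,I] × [X1,X2,X3,X4,X5,X6]:
  T: [-2 -2  1  0 -1  1]
  Θ: [ 1  1  0 -1  0 -1]
  I: [-1 -1  1 -1 -1  0]
RREF → pivots at {X1,X3} ⇒ r = 2

2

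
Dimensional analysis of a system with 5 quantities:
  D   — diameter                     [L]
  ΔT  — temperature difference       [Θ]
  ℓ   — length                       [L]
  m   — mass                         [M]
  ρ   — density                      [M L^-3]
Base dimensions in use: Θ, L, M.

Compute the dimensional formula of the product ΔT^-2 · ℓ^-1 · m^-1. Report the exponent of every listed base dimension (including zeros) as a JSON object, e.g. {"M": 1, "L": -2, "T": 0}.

{"Θ": -2, "L": -1, "M": -1}

Exponent matrix [Θ,L,M] × [D,ΔT,ℓ,m,ρ]:
  Θ: [ 0  1  0  0  0]
  L: [ 1  0  1  0 -3]
  M: [ 0  0  0  1  1]
  [Θ]: (-2)·1+(-1)·0+(-1)·0 = -2
  [L]: (-2)·0+(-1)·1+(-1)·0 = -1
  [M]: (-2)·0+(-1)·0+(-1)·1 = -1
⇒ Θ^-2 L^-1 M^-1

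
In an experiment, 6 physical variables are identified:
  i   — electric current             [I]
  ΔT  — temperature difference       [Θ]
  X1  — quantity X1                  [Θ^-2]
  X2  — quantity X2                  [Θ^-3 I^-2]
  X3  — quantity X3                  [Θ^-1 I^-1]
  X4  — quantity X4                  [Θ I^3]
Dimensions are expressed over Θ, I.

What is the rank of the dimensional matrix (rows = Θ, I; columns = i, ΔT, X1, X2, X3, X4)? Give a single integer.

2

Write exponents as rows Θ,I / cols i,ΔT,X1,X2,X3,X4:
  Θ: [ 0  1 -2 -3 -1  1]
  I: [ 1  0  0 -2 -1  3]
Row reduction gives pivot columns i,ΔT; rank = 2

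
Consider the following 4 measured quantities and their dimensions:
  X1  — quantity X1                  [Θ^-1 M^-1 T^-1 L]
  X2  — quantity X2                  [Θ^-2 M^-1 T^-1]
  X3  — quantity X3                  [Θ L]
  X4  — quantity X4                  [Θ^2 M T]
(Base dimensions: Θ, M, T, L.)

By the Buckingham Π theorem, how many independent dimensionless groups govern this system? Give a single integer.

2

Exponent matrix [Θ,M,T,L] × [X1,X2,X3,X4]:
  Θ: [-1 -2  1  2]
  M: [-1 -1  0  1]
  T: [-1 -1  0  1]
  L: [ 1  0  1  0]
Row reduction gives pivot columns X1,X2; rank = 2
n=4, r=2 ⇒ 2 dimensionless groups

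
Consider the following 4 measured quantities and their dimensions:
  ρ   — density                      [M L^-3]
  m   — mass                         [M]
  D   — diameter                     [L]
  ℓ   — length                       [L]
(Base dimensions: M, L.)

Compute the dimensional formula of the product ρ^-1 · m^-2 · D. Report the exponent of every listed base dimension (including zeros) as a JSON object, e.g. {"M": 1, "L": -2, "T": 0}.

{"M": -3, "L": 4}

Write exponents as rows M,L / cols ρ,m,D,ℓ:
  M: [ 1  1  0  0]
  L: [-3  0  1  1]
  [M]: (-1)·1+(-2)·1+(1)·0 = -3
  [L]: (-1)·-3+(-2)·0+(1)·1 = 4
⇒ M^-3 L^4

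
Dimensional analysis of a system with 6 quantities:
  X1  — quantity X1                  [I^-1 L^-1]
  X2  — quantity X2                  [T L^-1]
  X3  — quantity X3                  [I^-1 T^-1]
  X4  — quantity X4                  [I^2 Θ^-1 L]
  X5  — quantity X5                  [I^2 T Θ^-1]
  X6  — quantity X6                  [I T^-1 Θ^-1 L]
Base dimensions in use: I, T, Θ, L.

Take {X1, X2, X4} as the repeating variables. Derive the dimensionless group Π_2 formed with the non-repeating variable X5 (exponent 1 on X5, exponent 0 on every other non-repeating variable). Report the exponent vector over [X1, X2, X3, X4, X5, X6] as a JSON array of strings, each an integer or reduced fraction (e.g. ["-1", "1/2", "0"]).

["0", "-1", "0", "-1", "1", "0"]

Dimensional matrix (I×T×Θ×L by X1×X2×X3×X4×X5×X6):
  I: [-1  0 -1  2  2  1]
  T: [ 0  1 -1  0  1 -1]
  Θ: [ 0  0  0 -1 -1 -1]
  L: [-1 -1  0  1  0  1]
Echelon form has 3 nonzero rows (pivots: X1,X2,X4)
Pivot set = {X1,X2,X4}, free = {X3,X5,X6}
RREF:
  r0: [   1    0    1    0    0    1]
  r1: [   0    1   -1    0    1   -1]
  r2: [   0    0    0    1    1    1]
  r3: [   0    0    0    0    0    0]
Fix exponent of X5 at 1, X3 at 0, X6 at 0; solve each RREF row for its pivot's exponent:
  r0: exp(X1) + (0)·1 = 0 ⇒ exp(X1) = 0
  r1: exp(X2) + (1)·1 = 0 ⇒ exp(X2) = -1
  r2: exp(X4) + (1)·1 = 0 ⇒ exp(X4) = -1
Π_2 = X2^-1 · X4^-1 · X5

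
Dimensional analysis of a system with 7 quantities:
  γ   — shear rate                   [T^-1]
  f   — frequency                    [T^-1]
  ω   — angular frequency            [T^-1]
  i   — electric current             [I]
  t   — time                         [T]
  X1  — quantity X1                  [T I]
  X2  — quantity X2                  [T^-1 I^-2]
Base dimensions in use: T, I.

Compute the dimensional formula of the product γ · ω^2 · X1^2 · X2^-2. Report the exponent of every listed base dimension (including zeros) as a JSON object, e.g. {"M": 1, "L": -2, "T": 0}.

{"T": 1, "I": 6}

Exponent matrix [T,I] × [γ,f,ω,i,t,X1,X2]:
  T: [-1 -1 -1  0  1  1 -1]
  I: [ 0  0  0  1  0  1 -2]
  [T]: (1)·-1+(2)·-1+(2)·1+(-2)·-1 = 1
  [I]: (1)·0+(2)·0+(2)·1+(-2)·-2 = 6
⇒ T I^6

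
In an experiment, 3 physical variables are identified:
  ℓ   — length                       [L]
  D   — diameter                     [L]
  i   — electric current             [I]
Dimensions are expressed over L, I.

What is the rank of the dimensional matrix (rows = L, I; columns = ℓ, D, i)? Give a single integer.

Exponent matrix [L,I] × [ℓ,D,i]:
  L: [ 1  1  0]
  I: [ 0  0  1]
RREF → pivots at {ℓ,i} ⇒ r = 2

2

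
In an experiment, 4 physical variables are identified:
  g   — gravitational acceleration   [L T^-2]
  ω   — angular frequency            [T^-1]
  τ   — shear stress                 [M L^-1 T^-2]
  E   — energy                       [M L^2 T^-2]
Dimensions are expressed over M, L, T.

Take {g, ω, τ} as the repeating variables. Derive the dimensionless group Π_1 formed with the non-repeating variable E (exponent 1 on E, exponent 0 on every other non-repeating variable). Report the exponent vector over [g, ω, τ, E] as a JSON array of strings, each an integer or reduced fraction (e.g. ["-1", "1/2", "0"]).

Write exponents as rows M,L,T / cols g,ω,τ,E:
  M: [ 0  0  1  1]
  L: [ 1  0 -1  2]
  T: [-2 -1 -2 -2]
RREF → pivots at {g,ω,τ} ⇒ r = 3
Repeat: g,ω,τ; free: E
RREF:
  r0: [   1    0    0    3]
  r1: [   0    1    0   -6]
  r2: [   0    0    1    1]
Fix exponent of E at 1; solve each RREF row for its pivot's exponent:
  r0: exp(g) + (3)·1 = 0 ⇒ exp(g) = -3
  r1: exp(ω) + (-6)·1 = 0 ⇒ exp(ω) = 6
  r2: exp(τ) + (1)·1 = 0 ⇒ exp(τ) = -1
Π_1 = g^-3 · ω^6 · τ^-1 · E

["-3", "6", "-1", "1"]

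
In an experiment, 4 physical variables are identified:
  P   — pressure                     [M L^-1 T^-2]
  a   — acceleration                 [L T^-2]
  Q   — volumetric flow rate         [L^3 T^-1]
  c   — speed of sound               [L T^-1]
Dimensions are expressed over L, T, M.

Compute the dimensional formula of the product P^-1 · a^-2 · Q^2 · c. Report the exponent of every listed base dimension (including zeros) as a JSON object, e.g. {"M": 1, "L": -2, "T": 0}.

{"L": 6, "T": 3, "M": -1}

Dimensional matrix (L×T×M by P×a×Q×c):
  L: [-1  1  3  1]
  T: [-2 -2 -1 -1]
  M: [ 1  0  0  0]
  [L]: (-1)·-1+(-2)·1+(2)·3+(1)·1 = 6
  [T]: (-1)·-2+(-2)·-2+(2)·-1+(1)·-1 = 3
  [M]: (-1)·1+(-2)·0+(2)·0+(1)·0 = -1
⇒ L^6 T^3 M^-1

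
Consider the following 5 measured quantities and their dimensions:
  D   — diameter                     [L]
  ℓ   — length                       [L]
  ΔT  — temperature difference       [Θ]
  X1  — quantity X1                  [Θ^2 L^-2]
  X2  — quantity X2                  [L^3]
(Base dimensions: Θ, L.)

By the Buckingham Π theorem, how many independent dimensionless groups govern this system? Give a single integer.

Exponent matrix [Θ,L] × [D,ℓ,ΔT,X1,X2]:
  Θ: [ 0  0  1  2  0]
  L: [ 1  1  0 -2  3]
Echelon form has 2 nonzero rows (pivots: D,ΔT)
Π count = n − r = 5 − 2 = 3

3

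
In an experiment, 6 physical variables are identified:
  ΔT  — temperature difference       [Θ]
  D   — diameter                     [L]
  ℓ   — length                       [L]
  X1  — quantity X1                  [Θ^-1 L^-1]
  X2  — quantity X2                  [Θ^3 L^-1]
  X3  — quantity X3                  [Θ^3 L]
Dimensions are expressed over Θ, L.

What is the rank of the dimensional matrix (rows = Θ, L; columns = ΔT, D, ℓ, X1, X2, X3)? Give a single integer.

2

Exponent matrix [Θ,L] × [ΔT,D,ℓ,X1,X2,X3]:
  Θ: [ 1  0  0 -1  3  3]
  L: [ 0  1  1 -1 -1  1]
Echelon form has 2 nonzero rows (pivots: ΔT,D)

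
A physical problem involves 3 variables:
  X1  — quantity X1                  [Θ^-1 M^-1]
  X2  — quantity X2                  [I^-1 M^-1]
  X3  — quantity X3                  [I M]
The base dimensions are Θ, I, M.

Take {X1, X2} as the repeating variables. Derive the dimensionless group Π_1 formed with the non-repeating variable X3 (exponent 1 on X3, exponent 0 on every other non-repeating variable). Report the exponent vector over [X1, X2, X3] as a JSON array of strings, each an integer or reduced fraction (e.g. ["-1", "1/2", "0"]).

["0", "1", "1"]

Write exponents as rows Θ,I,M / cols X1,X2,X3:
  Θ: [-1  0  0]
  I: [ 0 -1  1]
  M: [-1 -1  1]
Echelon form has 2 nonzero rows (pivots: X1,X2)
Pivot set = {X1,X2}, free = {X3}
RREF:
  r0: [   1    0    0]
  r1: [   0    1   -1]
  r2: [   0    0    0]
Fix exponent of X3 at 1; solve each RREF row for its pivot's exponent:
  r0: exp(X1) + (0)·1 = 0 ⇒ exp(X1) = 0
  r1: exp(X2) + (-1)·1 = 0 ⇒ exp(X2) = 1
Π_1 = X2 · X3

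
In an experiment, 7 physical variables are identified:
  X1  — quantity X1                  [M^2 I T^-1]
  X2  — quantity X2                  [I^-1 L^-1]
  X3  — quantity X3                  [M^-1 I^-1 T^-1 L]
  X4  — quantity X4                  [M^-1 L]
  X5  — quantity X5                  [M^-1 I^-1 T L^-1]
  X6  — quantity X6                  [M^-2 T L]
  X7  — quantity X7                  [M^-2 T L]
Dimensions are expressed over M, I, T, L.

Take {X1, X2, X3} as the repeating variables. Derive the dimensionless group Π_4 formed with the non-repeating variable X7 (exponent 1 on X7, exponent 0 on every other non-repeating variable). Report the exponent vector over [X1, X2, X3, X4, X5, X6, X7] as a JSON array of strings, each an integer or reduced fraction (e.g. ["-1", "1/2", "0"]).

["1", "1", "0", "0", "0", "0", "1"]

Dimensional matrix (M×I×T×L by X1×X2×X3×X4×X5×X6×X7):
  M: [ 2  0 -1 -1 -1 -2 -2]
  I: [ 1 -1 -1  0 -1  0  0]
  T: [-1  0 -1  0  1  1  1]
  L: [ 0 -1  1  1 -1  1  1]
Row reduction gives pivot columns X1,X2,X3; rank = 3
Repeat: X1,X2,X3; free: X4,X5,X6,X7
RREF:
  r0: [   1    0    0 -1/3 -2/3   -1   -1]
  r1: [   0    1    0 -2/3  2/3   -1   -1]
  r2: [   0    0    1  1/3 -1/3    0    0]
  r3: [   0    0    0    0    0    0    0]
Fix exponent of X7 at 1, X4 at 0, X5 at 0, X6 at 0; solve each RREF row for its pivot's exponent:
  r0: exp(X1) + (-1)·1 = 0 ⇒ exp(X1) = 1
  r1: exp(X2) + (-1)·1 = 0 ⇒ exp(X2) = 1
  r2: exp(X3) + (0)·1 = 0 ⇒ exp(X3) = 0
Π_4 = X1 · X2 · X7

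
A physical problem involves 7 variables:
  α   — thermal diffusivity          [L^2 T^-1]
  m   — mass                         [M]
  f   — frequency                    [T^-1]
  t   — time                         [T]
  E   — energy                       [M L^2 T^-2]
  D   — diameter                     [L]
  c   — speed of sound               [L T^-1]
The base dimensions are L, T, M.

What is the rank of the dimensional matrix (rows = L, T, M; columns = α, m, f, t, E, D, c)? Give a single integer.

Write exponents as rows L,T,M / cols α,m,f,t,E,D,c:
  L: [ 2  0  0  0  2  1  1]
  T: [-1  0 -1  1 -2  0 -1]
  M: [ 0  1  0  0  1  0  0]
Row reduction gives pivot columns α,m,f; rank = 3

3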